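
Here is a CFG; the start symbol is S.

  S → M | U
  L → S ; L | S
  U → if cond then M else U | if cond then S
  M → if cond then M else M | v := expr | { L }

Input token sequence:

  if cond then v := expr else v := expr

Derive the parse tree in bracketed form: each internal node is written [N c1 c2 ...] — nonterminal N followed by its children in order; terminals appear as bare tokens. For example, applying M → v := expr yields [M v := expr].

S
M
if cond then M else M
if cond then v := expr else M
if cond then v := expr else v := expr

[S [M if cond then [M v := expr] else [M v := expr]]]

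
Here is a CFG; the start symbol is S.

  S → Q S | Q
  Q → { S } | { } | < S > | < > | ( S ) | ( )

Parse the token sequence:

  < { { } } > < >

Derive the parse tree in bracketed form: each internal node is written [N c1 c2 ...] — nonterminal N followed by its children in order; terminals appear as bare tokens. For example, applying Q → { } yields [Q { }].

S
Q S
< S > S
< Q > S
< { S } > S
< { Q } > S
< { { } } > S
< { { } } > Q
< { { } } > < >

[S [Q < [S [Q { [S [Q { }]] }]] >] [S [Q < >]]]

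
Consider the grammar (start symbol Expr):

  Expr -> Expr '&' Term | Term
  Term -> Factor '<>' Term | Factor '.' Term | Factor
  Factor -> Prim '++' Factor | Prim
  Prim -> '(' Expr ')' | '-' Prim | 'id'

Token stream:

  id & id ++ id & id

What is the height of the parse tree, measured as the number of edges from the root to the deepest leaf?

[Expr [Expr [Expr [Term [Factor [Prim id]]]] & [Term [Factor [Prim id] ++ [Factor [Prim id]]]]] & [Term [Factor [Prim id]]]]

6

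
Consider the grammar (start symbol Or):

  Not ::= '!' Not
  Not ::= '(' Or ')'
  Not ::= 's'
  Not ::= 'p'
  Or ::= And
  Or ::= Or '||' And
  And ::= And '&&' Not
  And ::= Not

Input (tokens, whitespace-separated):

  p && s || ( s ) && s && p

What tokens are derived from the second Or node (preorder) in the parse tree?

p && s

[Or [Or [And [And [Not p]] && [Not s]]] || [And [And [And [Not ( [Or [And [Not s]]] )]] && [Not s]] && [Not p]]]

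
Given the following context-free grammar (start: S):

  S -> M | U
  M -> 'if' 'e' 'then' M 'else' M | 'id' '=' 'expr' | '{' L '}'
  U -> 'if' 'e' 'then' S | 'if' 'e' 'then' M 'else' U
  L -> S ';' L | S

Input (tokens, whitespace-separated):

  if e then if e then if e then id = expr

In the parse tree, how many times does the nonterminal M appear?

1

[S [U if e then [S [U if e then [S [U if e then [S [M id = expr]]]]]]]]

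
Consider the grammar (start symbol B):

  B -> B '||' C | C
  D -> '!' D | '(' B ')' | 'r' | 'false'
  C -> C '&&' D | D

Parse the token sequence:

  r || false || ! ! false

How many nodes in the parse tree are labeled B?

[B [B [B [C [D r]]] || [C [D false]]] || [C [D ! [D ! [D false]]]]]

3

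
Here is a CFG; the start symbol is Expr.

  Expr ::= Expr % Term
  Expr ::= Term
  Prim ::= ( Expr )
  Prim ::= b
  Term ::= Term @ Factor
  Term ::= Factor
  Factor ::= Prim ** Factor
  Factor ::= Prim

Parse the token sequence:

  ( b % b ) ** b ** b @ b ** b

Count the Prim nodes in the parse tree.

[Expr [Term [Term [Factor [Prim ( [Expr [Expr [Term [Factor [Prim b]]]] % [Term [Factor [Prim b]]]] )] ** [Factor [Prim b] ** [Factor [Prim b]]]]] @ [Factor [Prim b] ** [Factor [Prim b]]]]]

7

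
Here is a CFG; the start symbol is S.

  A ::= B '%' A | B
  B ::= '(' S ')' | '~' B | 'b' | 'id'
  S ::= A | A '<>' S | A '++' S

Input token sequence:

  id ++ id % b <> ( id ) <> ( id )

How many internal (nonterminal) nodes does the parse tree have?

20

[S [A [B id]] ++ [S [A [B id] % [A [B b]]] <> [S [A [B ( [S [A [B id]]] )]] <> [S [A [B ( [S [A [B id]]] )]]]]]]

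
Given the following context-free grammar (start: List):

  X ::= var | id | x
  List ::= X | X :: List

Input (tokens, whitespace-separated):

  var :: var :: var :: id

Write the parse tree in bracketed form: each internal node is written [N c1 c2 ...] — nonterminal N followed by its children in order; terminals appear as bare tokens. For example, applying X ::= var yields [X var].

List
X :: List
var :: List
var :: X :: List
var :: var :: List
var :: var :: X :: List
var :: var :: var :: List
var :: var :: var :: X
var :: var :: var :: id

[List [X var] :: [List [X var] :: [List [X var] :: [List [X id]]]]]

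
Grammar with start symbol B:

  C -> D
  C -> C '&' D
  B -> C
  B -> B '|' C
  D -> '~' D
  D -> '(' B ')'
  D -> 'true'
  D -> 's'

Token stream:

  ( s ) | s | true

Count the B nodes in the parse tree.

[B [B [B [C [D ( [B [C [D s]]] )]]] | [C [D s]]] | [C [D true]]]

4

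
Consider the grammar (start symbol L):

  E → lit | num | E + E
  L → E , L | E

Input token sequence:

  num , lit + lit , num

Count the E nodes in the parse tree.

5

[L [E num] , [L [E [E lit] + [E lit]] , [L [E num]]]]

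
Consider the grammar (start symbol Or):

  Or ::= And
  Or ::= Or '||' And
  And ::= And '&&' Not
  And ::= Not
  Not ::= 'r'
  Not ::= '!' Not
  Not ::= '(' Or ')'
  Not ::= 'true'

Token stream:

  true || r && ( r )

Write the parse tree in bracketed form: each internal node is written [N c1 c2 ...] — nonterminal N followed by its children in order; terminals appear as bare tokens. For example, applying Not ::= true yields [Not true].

Or
Or || And
And || And
Not || And
true || And
true || And && Not
true || Not && Not
true || r && Not
true || r && ( Or )
true || r && ( And )
true || r && ( Not )
true || r && ( r )

[Or [Or [And [Not true]]] || [And [And [Not r]] && [Not ( [Or [And [Not r]]] )]]]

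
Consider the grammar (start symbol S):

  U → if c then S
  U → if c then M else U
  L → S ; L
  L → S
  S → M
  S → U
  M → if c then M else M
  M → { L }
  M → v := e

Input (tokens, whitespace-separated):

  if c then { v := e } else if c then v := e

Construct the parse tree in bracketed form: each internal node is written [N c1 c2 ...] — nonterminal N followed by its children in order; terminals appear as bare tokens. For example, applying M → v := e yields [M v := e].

[S [U if c then [M { [L [S [M v := e]]] }] else [U if c then [S [M v := e]]]]]

S
U
if c then M else U
if c then { L } else U
if c then { S } else U
if c then { M } else U
if c then { v := e } else U
if c then { v := e } else if c then S
if c then { v := e } else if c then M
if c then { v := e } else if c then v := e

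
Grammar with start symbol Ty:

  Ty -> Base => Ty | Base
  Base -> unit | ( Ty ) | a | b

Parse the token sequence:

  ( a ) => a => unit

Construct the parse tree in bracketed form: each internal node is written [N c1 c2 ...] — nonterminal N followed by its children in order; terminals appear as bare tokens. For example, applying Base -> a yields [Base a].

[Ty [Base ( [Ty [Base a]] )] => [Ty [Base a] => [Ty [Base unit]]]]

Ty
Base => Ty
( Ty ) => Ty
( Base ) => Ty
( a ) => Ty
( a ) => Base => Ty
( a ) => a => Ty
( a ) => a => Base
( a ) => a => unit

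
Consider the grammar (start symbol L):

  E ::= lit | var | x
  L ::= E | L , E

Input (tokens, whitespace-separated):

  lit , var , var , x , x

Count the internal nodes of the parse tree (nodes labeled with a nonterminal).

[L [L [L [L [L [E lit]] , [E var]] , [E var]] , [E x]] , [E x]]

10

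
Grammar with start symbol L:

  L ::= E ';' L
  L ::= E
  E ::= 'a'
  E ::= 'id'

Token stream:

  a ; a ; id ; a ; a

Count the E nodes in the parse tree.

5

[L [E a] ; [L [E a] ; [L [E id] ; [L [E a] ; [L [E a]]]]]]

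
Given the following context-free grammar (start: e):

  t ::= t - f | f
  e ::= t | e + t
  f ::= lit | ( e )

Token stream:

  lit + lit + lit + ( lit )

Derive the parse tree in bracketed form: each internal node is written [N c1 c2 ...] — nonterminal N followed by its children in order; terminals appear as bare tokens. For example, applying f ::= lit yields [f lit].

[e [e [e [e [t [f lit]]] + [t [f lit]]] + [t [f lit]]] + [t [f ( [e [t [f lit]]] )]]]

e
e + t
e + t + t
e + t + t + t
t + t + t + t
f + t + t + t
lit + t + t + t
lit + f + t + t
lit + lit + t + t
lit + lit + f + t
lit + lit + lit + t
lit + lit + lit + f
lit + lit + lit + ( e )
lit + lit + lit + ( t )
lit + lit + lit + ( f )
lit + lit + lit + ( lit )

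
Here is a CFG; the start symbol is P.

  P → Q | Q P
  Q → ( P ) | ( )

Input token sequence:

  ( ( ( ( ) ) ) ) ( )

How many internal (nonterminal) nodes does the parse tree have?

10

[P [Q ( [P [Q ( [P [Q ( [P [Q ( )]] )]] )]] )] [P [Q ( )]]]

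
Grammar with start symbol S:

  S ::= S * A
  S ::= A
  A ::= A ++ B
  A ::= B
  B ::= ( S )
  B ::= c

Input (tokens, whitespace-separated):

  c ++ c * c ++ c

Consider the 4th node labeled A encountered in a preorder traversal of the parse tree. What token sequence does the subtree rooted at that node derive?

c

[S [S [A [A [B c]] ++ [B c]]] * [A [A [B c]] ++ [B c]]]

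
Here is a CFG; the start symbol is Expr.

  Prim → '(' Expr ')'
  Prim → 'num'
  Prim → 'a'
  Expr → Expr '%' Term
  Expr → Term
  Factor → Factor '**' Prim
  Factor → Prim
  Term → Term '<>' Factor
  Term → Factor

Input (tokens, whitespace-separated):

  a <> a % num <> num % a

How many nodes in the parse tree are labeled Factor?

[Expr [Expr [Expr [Term [Term [Factor [Prim a]]] <> [Factor [Prim a]]]] % [Term [Term [Factor [Prim num]]] <> [Factor [Prim num]]]] % [Term [Factor [Prim a]]]]

5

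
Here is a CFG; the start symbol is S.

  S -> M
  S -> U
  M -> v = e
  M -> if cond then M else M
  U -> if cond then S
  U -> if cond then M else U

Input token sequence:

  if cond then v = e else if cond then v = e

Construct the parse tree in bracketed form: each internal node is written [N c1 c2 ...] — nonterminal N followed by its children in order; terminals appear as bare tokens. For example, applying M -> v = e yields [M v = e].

[S [U if cond then [M v = e] else [U if cond then [S [M v = e]]]]]

S
U
if cond then M else U
if cond then v = e else U
if cond then v = e else if cond then S
if cond then v = e else if cond then M
if cond then v = e else if cond then v = e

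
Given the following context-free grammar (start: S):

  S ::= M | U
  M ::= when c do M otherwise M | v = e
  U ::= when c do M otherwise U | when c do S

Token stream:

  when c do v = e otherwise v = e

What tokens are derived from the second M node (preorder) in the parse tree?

v = e

[S [M when c do [M v = e] otherwise [M v = e]]]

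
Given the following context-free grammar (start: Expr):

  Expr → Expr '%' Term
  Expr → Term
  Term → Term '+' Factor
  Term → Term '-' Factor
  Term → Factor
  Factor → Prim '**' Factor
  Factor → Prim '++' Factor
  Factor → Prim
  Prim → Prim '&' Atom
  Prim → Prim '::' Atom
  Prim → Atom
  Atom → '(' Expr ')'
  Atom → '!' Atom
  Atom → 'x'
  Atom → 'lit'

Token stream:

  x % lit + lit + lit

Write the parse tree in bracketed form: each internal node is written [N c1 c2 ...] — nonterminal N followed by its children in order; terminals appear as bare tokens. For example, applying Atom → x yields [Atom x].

Expr
Expr % Term
Term % Term
Factor % Term
Prim % Term
Atom % Term
x % Term
x % Term + Factor
x % Term + Factor + Factor
x % Factor + Factor + Factor
x % Prim + Factor + Factor
x % Atom + Factor + Factor
x % lit + Factor + Factor
x % lit + Prim + Factor
x % lit + Atom + Factor
x % lit + lit + Factor
x % lit + lit + Prim
x % lit + lit + Atom
x % lit + lit + lit

[Expr [Expr [Term [Factor [Prim [Atom x]]]]] % [Term [Term [Term [Factor [Prim [Atom lit]]]] + [Factor [Prim [Atom lit]]]] + [Factor [Prim [Atom lit]]]]]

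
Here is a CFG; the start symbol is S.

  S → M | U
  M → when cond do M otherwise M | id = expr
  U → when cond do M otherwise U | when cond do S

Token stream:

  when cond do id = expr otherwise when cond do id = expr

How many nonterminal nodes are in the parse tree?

[S [U when cond do [M id = expr] otherwise [U when cond do [S [M id = expr]]]]]

6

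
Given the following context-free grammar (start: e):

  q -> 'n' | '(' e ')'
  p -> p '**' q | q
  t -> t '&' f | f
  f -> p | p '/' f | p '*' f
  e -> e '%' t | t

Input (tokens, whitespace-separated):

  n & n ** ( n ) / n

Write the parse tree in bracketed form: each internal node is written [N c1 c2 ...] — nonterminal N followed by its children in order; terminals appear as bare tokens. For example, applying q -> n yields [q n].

e
t
t & f
f & f
p & f
q & f
n & f
n & p / f
n & p ** q / f
n & q ** q / f
n & n ** q / f
n & n ** ( e ) / f
n & n ** ( t ) / f
n & n ** ( f ) / f
n & n ** ( p ) / f
n & n ** ( q ) / f
n & n ** ( n ) / f
n & n ** ( n ) / p
n & n ** ( n ) / q
n & n ** ( n ) / n

[e [t [t [f [p [q n]]]] & [f [p [p [q n]] ** [q ( [e [t [f [p [q n]]]]] )]] / [f [p [q n]]]]]]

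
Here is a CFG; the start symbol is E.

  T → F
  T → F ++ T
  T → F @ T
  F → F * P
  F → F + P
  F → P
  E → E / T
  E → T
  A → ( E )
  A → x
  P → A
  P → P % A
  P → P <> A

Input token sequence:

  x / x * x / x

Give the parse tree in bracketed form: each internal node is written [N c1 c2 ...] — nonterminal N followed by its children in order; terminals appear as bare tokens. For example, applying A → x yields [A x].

[E [E [E [T [F [P [A x]]]]] / [T [F [F [P [A x]]] * [P [A x]]]]] / [T [F [P [A x]]]]]

E
E / T
E / T / T
T / T / T
F / T / T
P / T / T
A / T / T
x / T / T
x / F / T
x / F * P / T
x / P * P / T
x / A * P / T
x / x * P / T
x / x * A / T
x / x * x / T
x / x * x / F
x / x * x / P
x / x * x / A
x / x * x / x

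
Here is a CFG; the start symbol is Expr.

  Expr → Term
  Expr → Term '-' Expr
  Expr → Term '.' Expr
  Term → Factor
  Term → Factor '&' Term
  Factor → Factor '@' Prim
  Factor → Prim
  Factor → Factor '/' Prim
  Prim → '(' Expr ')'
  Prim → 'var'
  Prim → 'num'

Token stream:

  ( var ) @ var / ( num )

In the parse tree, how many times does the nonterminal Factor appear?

5

[Expr [Term [Factor [Factor [Factor [Prim ( [Expr [Term [Factor [Prim var]]]] )]] @ [Prim var]] / [Prim ( [Expr [Term [Factor [Prim num]]]] )]]]]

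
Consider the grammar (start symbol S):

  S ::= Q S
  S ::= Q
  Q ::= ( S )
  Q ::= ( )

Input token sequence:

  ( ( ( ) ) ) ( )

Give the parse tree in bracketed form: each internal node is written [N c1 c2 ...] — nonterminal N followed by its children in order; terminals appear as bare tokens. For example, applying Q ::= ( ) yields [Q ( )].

[S [Q ( [S [Q ( [S [Q ( )]] )]] )] [S [Q ( )]]]

S
Q S
( S ) S
( Q ) S
( ( S ) ) S
( ( Q ) ) S
( ( ( ) ) ) S
( ( ( ) ) ) Q
( ( ( ) ) ) ( )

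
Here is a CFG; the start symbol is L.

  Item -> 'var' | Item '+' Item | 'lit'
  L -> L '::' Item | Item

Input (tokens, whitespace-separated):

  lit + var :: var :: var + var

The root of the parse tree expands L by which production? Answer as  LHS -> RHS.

[L [L [L [Item [Item lit] + [Item var]]] :: [Item var]] :: [Item [Item var] + [Item var]]]

L -> L '::' Item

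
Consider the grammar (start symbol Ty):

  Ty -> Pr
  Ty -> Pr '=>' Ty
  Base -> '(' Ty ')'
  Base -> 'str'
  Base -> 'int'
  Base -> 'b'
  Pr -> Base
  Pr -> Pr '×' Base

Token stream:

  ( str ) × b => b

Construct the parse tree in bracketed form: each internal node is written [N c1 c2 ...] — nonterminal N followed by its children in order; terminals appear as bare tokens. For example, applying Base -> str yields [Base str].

[Ty [Pr [Pr [Base ( [Ty [Pr [Base str]]] )]] × [Base b]] => [Ty [Pr [Base b]]]]

Ty
Pr => Ty
Pr × Base => Ty
Base × Base => Ty
( Ty ) × Base => Ty
( Pr ) × Base => Ty
( Base ) × Base => Ty
( str ) × Base => Ty
( str ) × b => Ty
( str ) × b => Pr
( str ) × b => Base
( str ) × b => b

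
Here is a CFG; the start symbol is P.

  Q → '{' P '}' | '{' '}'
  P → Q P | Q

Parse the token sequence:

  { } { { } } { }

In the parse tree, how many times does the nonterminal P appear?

[P [Q { }] [P [Q { [P [Q { }]] }] [P [Q { }]]]]

4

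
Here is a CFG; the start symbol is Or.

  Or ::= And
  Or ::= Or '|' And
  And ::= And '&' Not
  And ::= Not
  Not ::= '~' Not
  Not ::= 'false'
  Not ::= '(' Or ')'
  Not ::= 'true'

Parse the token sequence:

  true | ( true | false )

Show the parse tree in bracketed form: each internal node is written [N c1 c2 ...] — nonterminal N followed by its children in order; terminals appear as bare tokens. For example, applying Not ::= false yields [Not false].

[Or [Or [And [Not true]]] | [And [Not ( [Or [Or [And [Not true]]] | [And [Not false]]] )]]]

Or
Or | And
And | And
Not | And
true | And
true | Not
true | ( Or )
true | ( Or | And )
true | ( And | And )
true | ( Not | And )
true | ( true | And )
true | ( true | Not )
true | ( true | false )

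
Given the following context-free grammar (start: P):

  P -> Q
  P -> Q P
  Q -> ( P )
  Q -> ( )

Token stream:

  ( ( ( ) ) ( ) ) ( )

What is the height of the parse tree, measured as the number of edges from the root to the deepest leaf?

6

[P [Q ( [P [Q ( [P [Q ( )]] )] [P [Q ( )]]] )] [P [Q ( )]]]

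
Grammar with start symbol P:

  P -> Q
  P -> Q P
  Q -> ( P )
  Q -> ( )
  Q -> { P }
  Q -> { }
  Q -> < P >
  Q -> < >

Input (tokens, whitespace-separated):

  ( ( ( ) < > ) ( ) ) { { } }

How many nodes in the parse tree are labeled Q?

7

[P [Q ( [P [Q ( [P [Q ( )] [P [Q < >]]] )] [P [Q ( )]]] )] [P [Q { [P [Q { }]] }]]]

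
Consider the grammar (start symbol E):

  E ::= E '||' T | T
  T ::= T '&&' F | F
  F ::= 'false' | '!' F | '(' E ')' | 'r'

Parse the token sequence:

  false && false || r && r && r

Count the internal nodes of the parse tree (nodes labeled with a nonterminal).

12

[E [E [T [T [F false]] && [F false]]] || [T [T [T [F r]] && [F r]] && [F r]]]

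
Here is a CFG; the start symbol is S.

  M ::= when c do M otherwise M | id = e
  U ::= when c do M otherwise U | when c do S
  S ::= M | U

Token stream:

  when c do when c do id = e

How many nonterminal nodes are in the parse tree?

6

[S [U when c do [S [U when c do [S [M id = e]]]]]]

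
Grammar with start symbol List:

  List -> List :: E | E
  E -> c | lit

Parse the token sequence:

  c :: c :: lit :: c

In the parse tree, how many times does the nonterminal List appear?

4

[List [List [List [List [E c]] :: [E c]] :: [E lit]] :: [E c]]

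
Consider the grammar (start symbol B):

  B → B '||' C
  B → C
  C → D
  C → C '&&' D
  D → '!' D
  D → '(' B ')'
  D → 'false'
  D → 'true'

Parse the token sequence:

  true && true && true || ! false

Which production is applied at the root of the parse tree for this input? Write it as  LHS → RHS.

B → B '||' C

[B [B [C [C [C [D true]] && [D true]] && [D true]]] || [C [D ! [D false]]]]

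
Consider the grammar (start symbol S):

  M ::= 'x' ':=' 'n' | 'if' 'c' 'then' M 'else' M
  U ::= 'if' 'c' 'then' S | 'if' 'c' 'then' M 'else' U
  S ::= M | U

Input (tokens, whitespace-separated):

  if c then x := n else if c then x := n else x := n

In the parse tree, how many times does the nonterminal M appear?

[S [M if c then [M x := n] else [M if c then [M x := n] else [M x := n]]]]

5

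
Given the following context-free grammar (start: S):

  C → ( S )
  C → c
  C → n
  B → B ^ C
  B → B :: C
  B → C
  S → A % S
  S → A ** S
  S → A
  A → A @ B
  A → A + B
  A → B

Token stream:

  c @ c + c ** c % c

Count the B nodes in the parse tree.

[S [A [A [A [B [C c]]] @ [B [C c]]] + [B [C c]]] ** [S [A [B [C c]]] % [S [A [B [C c]]]]]]

5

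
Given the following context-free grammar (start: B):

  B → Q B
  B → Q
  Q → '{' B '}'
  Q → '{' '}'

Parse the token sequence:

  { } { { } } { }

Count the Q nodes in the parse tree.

4

[B [Q { }] [B [Q { [B [Q { }]] }] [B [Q { }]]]]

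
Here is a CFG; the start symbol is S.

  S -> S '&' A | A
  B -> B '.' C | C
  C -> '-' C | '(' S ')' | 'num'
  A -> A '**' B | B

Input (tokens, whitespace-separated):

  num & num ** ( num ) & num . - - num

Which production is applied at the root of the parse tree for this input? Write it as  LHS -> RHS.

S -> S '&' A

[S [S [S [A [B [C num]]]] & [A [A [B [C num]]] ** [B [C ( [S [A [B [C num]]]] )]]]] & [A [B [B [C num]] . [C - [C - [C num]]]]]]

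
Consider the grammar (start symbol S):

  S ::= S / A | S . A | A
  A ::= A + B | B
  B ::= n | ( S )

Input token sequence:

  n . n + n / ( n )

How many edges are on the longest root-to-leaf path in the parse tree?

[S [S [S [A [B n]]] . [A [A [B n]] + [B n]]] / [A [B ( [S [A [B n]]] )]]]

6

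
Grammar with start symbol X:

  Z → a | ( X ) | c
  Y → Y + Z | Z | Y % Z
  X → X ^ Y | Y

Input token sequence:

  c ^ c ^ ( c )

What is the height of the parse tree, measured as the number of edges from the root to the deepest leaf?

[X [X [X [Y [Z c]]] ^ [Y [Z c]]] ^ [Y [Z ( [X [Y [Z c]]] )]]]

6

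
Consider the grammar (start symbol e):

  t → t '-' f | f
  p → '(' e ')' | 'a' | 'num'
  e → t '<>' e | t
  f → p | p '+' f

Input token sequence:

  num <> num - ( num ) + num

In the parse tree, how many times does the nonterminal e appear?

[e [t [f [p num]]] <> [e [t [t [f [p num]]] - [f [p ( [e [t [f [p num]]]] )] + [f [p num]]]]]]

3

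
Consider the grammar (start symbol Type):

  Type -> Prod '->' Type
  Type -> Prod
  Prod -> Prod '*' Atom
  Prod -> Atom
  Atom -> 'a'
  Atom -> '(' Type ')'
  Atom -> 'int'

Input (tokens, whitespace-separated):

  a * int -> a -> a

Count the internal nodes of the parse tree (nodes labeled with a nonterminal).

[Type [Prod [Prod [Atom a]] * [Atom int]] -> [Type [Prod [Atom a]] -> [Type [Prod [Atom a]]]]]

11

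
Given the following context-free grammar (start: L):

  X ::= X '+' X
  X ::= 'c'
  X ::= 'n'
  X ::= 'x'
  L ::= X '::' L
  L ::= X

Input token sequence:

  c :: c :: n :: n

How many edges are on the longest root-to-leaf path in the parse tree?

5

[L [X c] :: [L [X c] :: [L [X n] :: [L [X n]]]]]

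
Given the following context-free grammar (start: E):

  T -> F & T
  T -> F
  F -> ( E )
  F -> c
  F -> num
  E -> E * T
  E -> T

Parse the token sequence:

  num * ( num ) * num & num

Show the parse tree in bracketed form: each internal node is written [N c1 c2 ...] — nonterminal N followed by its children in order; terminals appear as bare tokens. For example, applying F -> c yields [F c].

[E [E [E [T [F num]]] * [T [F ( [E [T [F num]]] )]]] * [T [F num] & [T [F num]]]]

E
E * T
E * T * T
T * T * T
F * T * T
num * T * T
num * F * T
num * ( E ) * T
num * ( T ) * T
num * ( F ) * T
num * ( num ) * T
num * ( num ) * F & T
num * ( num ) * num & T
num * ( num ) * num & F
num * ( num ) * num & num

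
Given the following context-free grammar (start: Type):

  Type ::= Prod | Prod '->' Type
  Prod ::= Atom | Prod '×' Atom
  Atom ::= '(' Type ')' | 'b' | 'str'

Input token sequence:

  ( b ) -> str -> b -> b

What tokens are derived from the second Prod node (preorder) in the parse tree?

b

[Type [Prod [Atom ( [Type [Prod [Atom b]]] )]] -> [Type [Prod [Atom str]] -> [Type [Prod [Atom b]] -> [Type [Prod [Atom b]]]]]]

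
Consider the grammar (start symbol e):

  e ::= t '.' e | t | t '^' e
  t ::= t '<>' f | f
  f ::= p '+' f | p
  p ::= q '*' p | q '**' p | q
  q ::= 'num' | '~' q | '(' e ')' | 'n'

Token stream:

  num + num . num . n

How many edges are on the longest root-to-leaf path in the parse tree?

7

[e [t [f [p [q num]] + [f [p [q num]]]]] . [e [t [f [p [q num]]]] . [e [t [f [p [q n]]]]]]]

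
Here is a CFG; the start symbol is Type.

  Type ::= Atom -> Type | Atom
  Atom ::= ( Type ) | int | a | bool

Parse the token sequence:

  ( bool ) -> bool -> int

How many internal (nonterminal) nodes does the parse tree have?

[Type [Atom ( [Type [Atom bool]] )] -> [Type [Atom bool] -> [Type [Atom int]]]]

8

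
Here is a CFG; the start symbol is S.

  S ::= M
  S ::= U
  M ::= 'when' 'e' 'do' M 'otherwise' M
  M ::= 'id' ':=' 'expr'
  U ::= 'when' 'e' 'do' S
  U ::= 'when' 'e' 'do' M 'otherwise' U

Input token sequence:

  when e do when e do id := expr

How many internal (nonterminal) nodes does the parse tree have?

6

[S [U when e do [S [U when e do [S [M id := expr]]]]]]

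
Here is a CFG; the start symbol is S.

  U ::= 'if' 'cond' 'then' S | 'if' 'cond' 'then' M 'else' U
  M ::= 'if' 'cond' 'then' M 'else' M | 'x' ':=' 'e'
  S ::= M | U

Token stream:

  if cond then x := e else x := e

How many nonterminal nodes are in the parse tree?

4

[S [M if cond then [M x := e] else [M x := e]]]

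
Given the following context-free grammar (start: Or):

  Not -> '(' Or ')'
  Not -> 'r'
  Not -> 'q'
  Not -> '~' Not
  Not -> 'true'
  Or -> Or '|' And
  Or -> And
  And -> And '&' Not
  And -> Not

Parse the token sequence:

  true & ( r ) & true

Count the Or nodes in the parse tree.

2

[Or [And [And [And [Not true]] & [Not ( [Or [And [Not r]]] )]] & [Not true]]]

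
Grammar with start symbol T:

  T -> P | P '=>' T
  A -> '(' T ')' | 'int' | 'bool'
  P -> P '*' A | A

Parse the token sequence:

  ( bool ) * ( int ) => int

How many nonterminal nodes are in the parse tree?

[T [P [P [A ( [T [P [A bool]]] )]] * [A ( [T [P [A int]]] )]] => [T [P [A int]]]]

14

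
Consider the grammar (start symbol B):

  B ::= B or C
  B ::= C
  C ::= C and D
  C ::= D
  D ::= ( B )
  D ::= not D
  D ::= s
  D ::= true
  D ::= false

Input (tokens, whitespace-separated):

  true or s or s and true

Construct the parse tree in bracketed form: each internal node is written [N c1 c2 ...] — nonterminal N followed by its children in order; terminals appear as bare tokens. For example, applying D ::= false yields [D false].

[B [B [B [C [D true]]] or [C [D s]]] or [C [C [D s]] and [D true]]]

B
B or C
B or C or C
C or C or C
D or C or C
true or C or C
true or D or C
true or s or C
true or s or C and D
true or s or D and D
true or s or s and D
true or s or s and true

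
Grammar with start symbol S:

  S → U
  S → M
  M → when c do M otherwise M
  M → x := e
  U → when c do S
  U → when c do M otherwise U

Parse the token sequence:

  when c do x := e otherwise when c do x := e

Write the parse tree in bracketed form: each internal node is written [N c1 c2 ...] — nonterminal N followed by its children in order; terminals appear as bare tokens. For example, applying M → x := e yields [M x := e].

[S [U when c do [M x := e] otherwise [U when c do [S [M x := e]]]]]

S
U
when c do M otherwise U
when c do x := e otherwise U
when c do x := e otherwise when c do S
when c do x := e otherwise when c do M
when c do x := e otherwise when c do x := e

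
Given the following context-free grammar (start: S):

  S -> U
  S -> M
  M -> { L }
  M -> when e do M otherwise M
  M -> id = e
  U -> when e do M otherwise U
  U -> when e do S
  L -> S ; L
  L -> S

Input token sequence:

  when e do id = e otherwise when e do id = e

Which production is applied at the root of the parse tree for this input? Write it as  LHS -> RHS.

S -> U

[S [U when e do [M id = e] otherwise [U when e do [S [M id = e]]]]]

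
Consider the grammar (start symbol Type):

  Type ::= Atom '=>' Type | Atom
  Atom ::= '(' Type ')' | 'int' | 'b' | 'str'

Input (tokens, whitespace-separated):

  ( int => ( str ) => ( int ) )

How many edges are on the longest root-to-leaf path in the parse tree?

[Type [Atom ( [Type [Atom int] => [Type [Atom ( [Type [Atom str]] )] => [Type [Atom ( [Type [Atom int]] )]]]] )]]

8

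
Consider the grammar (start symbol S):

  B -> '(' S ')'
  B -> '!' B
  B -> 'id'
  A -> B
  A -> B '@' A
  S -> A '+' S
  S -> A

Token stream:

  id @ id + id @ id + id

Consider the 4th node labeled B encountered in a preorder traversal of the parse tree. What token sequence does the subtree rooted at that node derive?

[S [A [B id] @ [A [B id]]] + [S [A [B id] @ [A [B id]]] + [S [A [B id]]]]]

id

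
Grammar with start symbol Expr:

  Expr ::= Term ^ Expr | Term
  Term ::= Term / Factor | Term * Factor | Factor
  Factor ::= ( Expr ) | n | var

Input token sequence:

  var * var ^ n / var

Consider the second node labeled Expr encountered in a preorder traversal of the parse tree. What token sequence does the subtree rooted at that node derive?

n / var

[Expr [Term [Term [Factor var]] * [Factor var]] ^ [Expr [Term [Term [Factor n]] / [Factor var]]]]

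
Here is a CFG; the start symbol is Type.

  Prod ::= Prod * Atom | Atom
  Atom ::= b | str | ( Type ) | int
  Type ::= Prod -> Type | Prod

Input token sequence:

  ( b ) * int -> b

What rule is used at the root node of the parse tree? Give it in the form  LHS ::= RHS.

Type ::= Prod -> Type

[Type [Prod [Prod [Atom ( [Type [Prod [Atom b]]] )]] * [Atom int]] -> [Type [Prod [Atom b]]]]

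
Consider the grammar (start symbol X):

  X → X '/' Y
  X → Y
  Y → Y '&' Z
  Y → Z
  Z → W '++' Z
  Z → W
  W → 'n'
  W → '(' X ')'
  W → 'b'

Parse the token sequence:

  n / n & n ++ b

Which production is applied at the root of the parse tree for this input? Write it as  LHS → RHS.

X → X '/' Y

[X [X [Y [Z [W n]]]] / [Y [Y [Z [W n]]] & [Z [W n] ++ [Z [W b]]]]]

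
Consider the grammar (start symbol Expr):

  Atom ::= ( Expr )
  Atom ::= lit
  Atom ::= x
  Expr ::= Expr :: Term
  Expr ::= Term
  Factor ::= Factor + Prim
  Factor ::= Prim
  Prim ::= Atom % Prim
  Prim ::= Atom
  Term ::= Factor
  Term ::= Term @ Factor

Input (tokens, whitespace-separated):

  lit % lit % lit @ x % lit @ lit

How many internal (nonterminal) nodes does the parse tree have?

[Expr [Term [Term [Term [Factor [Prim [Atom lit] % [Prim [Atom lit] % [Prim [Atom lit]]]]]] @ [Factor [Prim [Atom x] % [Prim [Atom lit]]]]] @ [Factor [Prim [Atom lit]]]]]

19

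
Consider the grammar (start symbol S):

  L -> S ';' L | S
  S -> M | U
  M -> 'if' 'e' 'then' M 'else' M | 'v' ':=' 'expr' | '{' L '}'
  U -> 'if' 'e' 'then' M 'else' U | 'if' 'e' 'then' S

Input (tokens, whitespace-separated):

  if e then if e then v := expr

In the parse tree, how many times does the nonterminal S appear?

[S [U if e then [S [U if e then [S [M v := expr]]]]]]

3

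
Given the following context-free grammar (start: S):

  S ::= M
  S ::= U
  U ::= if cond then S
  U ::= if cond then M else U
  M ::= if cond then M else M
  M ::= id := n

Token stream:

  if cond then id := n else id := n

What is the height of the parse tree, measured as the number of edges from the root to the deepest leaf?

3

[S [M if cond then [M id := n] else [M id := n]]]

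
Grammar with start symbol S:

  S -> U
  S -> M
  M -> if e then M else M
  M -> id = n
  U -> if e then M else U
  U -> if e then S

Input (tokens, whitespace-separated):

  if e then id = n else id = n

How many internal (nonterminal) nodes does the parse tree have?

4

[S [M if e then [M id = n] else [M id = n]]]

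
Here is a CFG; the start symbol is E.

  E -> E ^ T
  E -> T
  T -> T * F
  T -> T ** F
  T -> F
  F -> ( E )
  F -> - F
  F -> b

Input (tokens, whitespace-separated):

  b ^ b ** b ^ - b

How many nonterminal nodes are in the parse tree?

[E [E [E [T [F b]]] ^ [T [T [F b]] ** [F b]]] ^ [T [F - [F b]]]]

12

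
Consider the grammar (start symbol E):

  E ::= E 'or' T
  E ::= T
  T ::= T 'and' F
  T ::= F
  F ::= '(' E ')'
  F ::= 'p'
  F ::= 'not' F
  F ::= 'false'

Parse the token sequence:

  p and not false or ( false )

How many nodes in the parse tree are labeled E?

3

[E [E [T [T [F p]] and [F not [F false]]]] or [T [F ( [E [T [F false]]] )]]]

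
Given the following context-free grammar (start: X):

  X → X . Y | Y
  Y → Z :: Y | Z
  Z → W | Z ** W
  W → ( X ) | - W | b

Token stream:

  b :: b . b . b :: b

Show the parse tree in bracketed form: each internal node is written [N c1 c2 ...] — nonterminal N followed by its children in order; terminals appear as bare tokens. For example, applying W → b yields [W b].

[X [X [X [Y [Z [W b]] :: [Y [Z [W b]]]]] . [Y [Z [W b]]]] . [Y [Z [W b]] :: [Y [Z [W b]]]]]

X
X . Y
X . Y . Y
Y . Y . Y
Z :: Y . Y . Y
W :: Y . Y . Y
b :: Y . Y . Y
b :: Z . Y . Y
b :: W . Y . Y
b :: b . Y . Y
b :: b . Z . Y
b :: b . W . Y
b :: b . b . Y
b :: b . b . Z :: Y
b :: b . b . W :: Y
b :: b . b . b :: Y
b :: b . b . b :: Z
b :: b . b . b :: W
b :: b . b . b :: b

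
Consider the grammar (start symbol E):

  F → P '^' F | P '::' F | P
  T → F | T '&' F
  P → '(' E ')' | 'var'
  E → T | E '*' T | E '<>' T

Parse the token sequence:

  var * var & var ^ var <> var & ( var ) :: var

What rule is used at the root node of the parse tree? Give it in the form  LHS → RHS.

[E [E [E [T [F [P var]]]] * [T [T [F [P var]]] & [F [P var] ^ [F [P var]]]]] <> [T [T [F [P var]]] & [F [P ( [E [T [F [P var]]]] )] :: [F [P var]]]]]

E → E '<>' T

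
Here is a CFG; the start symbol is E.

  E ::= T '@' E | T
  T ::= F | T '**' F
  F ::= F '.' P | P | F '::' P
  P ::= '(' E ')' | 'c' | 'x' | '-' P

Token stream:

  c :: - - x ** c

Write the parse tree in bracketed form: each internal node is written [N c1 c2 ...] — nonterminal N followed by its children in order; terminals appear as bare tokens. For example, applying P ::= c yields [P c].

[E [T [T [F [F [P c]] :: [P - [P - [P x]]]]] ** [F [P c]]]]

E
T
T ** F
F ** F
F :: P ** F
P :: P ** F
c :: P ** F
c :: - P ** F
c :: - - P ** F
c :: - - x ** F
c :: - - x ** P
c :: - - x ** c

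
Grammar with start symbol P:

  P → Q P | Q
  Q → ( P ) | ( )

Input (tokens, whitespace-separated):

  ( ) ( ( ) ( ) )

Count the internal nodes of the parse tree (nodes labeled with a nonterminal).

8

[P [Q ( )] [P [Q ( [P [Q ( )] [P [Q ( )]]] )]]]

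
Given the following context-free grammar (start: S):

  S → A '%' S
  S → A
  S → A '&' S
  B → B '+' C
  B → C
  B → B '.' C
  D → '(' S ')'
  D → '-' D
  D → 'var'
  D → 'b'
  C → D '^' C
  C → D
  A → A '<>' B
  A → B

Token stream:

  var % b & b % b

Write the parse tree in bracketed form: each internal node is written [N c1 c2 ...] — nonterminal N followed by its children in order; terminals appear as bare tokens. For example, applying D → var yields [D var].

[S [A [B [C [D var]]]] % [S [A [B [C [D b]]]] & [S [A [B [C [D b]]]] % [S [A [B [C [D b]]]]]]]]

S
A % S
B % S
C % S
D % S
var % S
var % A & S
var % B & S
var % C & S
var % D & S
var % b & S
var % b & A % S
var % b & B % S
var % b & C % S
var % b & D % S
var % b & b % S
var % b & b % A
var % b & b % B
var % b & b % C
var % b & b % D
var % b & b % b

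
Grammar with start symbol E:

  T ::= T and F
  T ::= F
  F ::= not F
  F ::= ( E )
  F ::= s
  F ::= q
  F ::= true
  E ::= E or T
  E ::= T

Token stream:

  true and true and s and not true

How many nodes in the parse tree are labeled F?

5

[E [T [T [T [T [F true]] and [F true]] and [F s]] and [F not [F true]]]]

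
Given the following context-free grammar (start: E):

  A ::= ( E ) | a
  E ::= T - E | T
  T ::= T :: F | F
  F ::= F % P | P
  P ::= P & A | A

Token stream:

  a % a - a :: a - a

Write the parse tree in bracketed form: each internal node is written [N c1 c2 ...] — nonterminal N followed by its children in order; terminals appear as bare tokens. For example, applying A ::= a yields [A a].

[E [T [F [F [P [A a]]] % [P [A a]]]] - [E [T [T [F [P [A a]]]] :: [F [P [A a]]]] - [E [T [F [P [A a]]]]]]]

E
T - E
F - E
F % P - E
P % P - E
A % P - E
a % P - E
a % A - E
a % a - E
a % a - T - E
a % a - T :: F - E
a % a - F :: F - E
a % a - P :: F - E
a % a - A :: F - E
a % a - a :: F - E
a % a - a :: P - E
a % a - a :: A - E
a % a - a :: a - E
a % a - a :: a - T
a % a - a :: a - F
a % a - a :: a - P
a % a - a :: a - A
a % a - a :: a - a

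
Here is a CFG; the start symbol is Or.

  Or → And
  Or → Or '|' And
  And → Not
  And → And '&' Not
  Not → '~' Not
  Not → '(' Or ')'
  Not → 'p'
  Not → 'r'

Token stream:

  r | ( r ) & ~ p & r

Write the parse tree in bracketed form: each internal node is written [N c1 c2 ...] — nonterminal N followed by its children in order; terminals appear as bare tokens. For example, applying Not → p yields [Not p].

Or
Or | And
And | And
Not | And
r | And
r | And & Not
r | And & Not & Not
r | Not & Not & Not
r | ( Or ) & Not & Not
r | ( And ) & Not & Not
r | ( Not ) & Not & Not
r | ( r ) & Not & Not
r | ( r ) & ~ Not & Not
r | ( r ) & ~ p & Not
r | ( r ) & ~ p & r

[Or [Or [And [Not r]]] | [And [And [And [Not ( [Or [And [Not r]]] )]] & [Not ~ [Not p]]] & [Not r]]]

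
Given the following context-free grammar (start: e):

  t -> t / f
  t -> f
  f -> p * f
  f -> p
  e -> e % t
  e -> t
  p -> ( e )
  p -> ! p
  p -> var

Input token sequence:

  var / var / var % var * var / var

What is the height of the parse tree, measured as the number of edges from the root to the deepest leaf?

[e [e [t [t [t [f [p var]]] / [f [p var]]] / [f [p var]]]] % [t [t [f [p var] * [f [p var]]]] / [f [p var]]]]

7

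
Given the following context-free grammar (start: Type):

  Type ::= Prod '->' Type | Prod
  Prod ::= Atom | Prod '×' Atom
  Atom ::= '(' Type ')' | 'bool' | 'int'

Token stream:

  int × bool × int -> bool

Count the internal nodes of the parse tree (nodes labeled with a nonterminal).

10

[Type [Prod [Prod [Prod [Atom int]] × [Atom bool]] × [Atom int]] -> [Type [Prod [Atom bool]]]]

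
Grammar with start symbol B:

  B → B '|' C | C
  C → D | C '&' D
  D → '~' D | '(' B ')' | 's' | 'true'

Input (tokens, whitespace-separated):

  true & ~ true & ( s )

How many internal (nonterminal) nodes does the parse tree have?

11

[B [C [C [C [D true]] & [D ~ [D true]]] & [D ( [B [C [D s]]] )]]]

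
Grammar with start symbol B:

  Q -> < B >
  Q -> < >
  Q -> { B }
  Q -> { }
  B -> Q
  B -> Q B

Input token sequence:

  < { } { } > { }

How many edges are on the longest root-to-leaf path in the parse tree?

5

[B [Q < [B [Q { }] [B [Q { }]]] >] [B [Q { }]]]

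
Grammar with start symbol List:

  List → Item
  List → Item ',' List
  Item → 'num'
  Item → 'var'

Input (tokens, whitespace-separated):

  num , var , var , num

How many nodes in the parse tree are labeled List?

4

[List [Item num] , [List [Item var] , [List [Item var] , [List [Item num]]]]]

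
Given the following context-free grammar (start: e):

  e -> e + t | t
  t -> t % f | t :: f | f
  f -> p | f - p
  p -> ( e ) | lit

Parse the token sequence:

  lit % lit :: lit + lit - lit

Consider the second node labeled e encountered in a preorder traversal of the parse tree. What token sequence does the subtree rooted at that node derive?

[e [e [t [t [t [f [p lit]]] % [f [p lit]]] :: [f [p lit]]]] + [t [f [f [p lit]] - [p lit]]]]

lit % lit :: lit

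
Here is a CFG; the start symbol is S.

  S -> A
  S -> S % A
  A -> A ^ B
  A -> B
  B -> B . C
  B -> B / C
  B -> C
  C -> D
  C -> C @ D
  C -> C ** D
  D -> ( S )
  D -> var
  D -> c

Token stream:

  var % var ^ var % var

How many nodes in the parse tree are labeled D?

4

[S [S [S [A [B [C [D var]]]]] % [A [A [B [C [D var]]]] ^ [B [C [D var]]]]] % [A [B [C [D var]]]]]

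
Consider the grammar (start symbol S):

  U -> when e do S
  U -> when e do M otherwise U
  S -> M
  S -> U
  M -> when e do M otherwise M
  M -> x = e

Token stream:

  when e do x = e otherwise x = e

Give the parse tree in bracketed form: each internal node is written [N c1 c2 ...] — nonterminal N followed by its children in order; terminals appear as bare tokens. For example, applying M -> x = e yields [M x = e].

[S [M when e do [M x = e] otherwise [M x = e]]]

S
M
when e do M otherwise M
when e do x = e otherwise M
when e do x = e otherwise x = e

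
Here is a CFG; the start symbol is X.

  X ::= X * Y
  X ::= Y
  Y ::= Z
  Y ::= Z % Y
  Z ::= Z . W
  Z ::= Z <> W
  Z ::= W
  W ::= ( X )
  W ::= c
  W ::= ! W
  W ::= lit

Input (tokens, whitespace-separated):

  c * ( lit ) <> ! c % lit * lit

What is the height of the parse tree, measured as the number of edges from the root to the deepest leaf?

10

[X [X [X [Y [Z [W c]]]] * [Y [Z [Z [W ( [X [Y [Z [W lit]]]] )]] <> [W ! [W c]]] % [Y [Z [W lit]]]]] * [Y [Z [W lit]]]]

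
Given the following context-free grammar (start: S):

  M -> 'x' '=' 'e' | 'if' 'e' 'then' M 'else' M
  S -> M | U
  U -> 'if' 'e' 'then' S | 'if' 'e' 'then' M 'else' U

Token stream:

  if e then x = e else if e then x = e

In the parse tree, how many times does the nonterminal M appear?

2

[S [U if e then [M x = e] else [U if e then [S [M x = e]]]]]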